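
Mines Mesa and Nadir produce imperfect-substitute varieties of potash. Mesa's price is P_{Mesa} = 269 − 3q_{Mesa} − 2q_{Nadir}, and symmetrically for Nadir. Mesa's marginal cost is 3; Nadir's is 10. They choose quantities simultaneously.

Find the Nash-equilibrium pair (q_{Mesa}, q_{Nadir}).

33.6875, 31.9375

Mine Mesa's profit: π = q_{Mesa}(269 − 3q_{Mesa} − 2q_{Nadir}) − 3q_{Mesa}.
∂π/∂q_{Mesa} = 266 − 6q_{Mesa} − 2q_{Nadir} = 0 ⇒ q_{Mesa} = 133/3 − (1/3)q_{Nadir}.
Similarly q_{Nadir} = 259/6 − (1/3)q_{Mesa}.
Solving the two reaction functions simultaneously: (1 − (−1/3)(−1/3))q_{Mesa} = 133/3 − (1/3)·(259/6), so (8/9)q_{Mesa} = 539/18 and q_{Mesa} = 33.6875.
Then q_{Nadir} = 259/6 − (1/3)·33.6875 = 31.9375.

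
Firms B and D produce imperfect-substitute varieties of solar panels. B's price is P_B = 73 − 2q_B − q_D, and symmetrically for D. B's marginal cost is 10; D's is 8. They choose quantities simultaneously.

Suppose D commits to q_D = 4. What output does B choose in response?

Firm B's profit: π = q_B(73 − 2q_B − q_D) − 10q_B.
∂π/∂q_B = 63 − 4q_B − q_D = 0 ⇒ q_B = 15.75 − 0.25q_D.
At q_D = 4: q_B = 15.75 − 0.25·4 = 14.75.

14.75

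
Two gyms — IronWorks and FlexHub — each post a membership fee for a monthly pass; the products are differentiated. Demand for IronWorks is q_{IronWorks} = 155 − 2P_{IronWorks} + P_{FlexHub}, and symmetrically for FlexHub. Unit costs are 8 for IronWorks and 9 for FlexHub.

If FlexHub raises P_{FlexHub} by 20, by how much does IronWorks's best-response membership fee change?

5

IronWorks's profit: π = (P_{IronWorks} − 8)(155 − 2P_{IronWorks} + P_{FlexHub}).
∂π/∂P_{IronWorks} = 171 − 4P_{IronWorks} + P_{FlexHub} = 0 ⇒ P_{IronWorks} = 42.75 + 0.25P_{FlexHub}.
The reaction-function slope is 0.25, so a 20-unit rise in P_{FlexHub} moves P_{IronWorks} by 0.25 × 20 = 5. IronWorks's best response rises — the actions are strategic complements.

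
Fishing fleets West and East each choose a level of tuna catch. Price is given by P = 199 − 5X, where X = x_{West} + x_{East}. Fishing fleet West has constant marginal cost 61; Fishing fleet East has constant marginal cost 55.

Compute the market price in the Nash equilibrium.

105

Fishing fleet West's profit: π = x_{West}(199 − 5(x_{West} + x_{East})) − 61x_{West}.
∂π/∂x_{West} = 138 − 10x_{West} − 5x_{East} = 0, so x_{West} = 13.8 − 0.5x_{East}.
By the same steps for East: x_{East} = 14.4 − 0.5x_{West}.
Solving the two reaction functions simultaneously: (1 − (−0.5)(−0.5))x_{West} = 13.8 − 0.5·14.4, so 0.75x_{West} = 6.6 and x_{West} = 8.8.
Then x_{East} = 14.4 − 0.5·8.8 = 10.
Equilibrium price: P = 199 − 5·18.8 = 105.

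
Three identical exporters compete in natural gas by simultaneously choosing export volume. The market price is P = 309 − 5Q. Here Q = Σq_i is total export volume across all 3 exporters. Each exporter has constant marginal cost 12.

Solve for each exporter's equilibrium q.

A representative exporter's profit is π_i = q_i(309 − 5Q) − 12q_i, with Q = q_i + Σ_{j≠i} q_j.
First-order condition: 297 − 10q_i − 5Σ_{j≠i} q_j = 0.
With identical exporters, set every q_j = q: then 297 − 10q − 10q = 0, i.e. q = 297/20 = 14.85.

14.85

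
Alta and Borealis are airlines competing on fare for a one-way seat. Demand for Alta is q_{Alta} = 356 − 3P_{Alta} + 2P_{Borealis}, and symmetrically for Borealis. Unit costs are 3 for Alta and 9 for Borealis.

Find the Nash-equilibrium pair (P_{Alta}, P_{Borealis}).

Alta's profit: π = (P_{Alta} − 3)(356 − 3P_{Alta} + 2P_{Borealis}).
∂π/∂P_{Alta} = 365 − 6P_{Alta} + 2P_{Borealis} = 0 ⇒ P_{Alta} = 365/6 + (1/3)P_{Borealis}.
Similarly P_{Borealis} = 383/6 + (1/3)P_{Alta}.
Substituting the second reaction function into the first: P_{Alta} = 365/6 + (1/3)(383/6 + (1/3)P_{Alta}), which gives (8/9)P_{Alta} = 739/9 ⇒ P_{Alta} = 92.375.
Then P_{Borealis} = 383/6 + (1/3)·92.375 = 94.625.

92.375, 94.625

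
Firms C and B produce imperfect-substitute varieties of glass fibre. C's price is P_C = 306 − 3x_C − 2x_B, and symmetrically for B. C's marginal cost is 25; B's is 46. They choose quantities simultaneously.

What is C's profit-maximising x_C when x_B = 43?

32.5

Firm C's profit: π = x_C(306 − 3x_C − 2x_B) − 25x_C.
∂π/∂x_C = 281 − 6x_C − 2x_B = 0 ⇒ x_C = 281/6 − (1/3)x_B.
At x_B = 43: x_C = 281/6 − (1/3)·43 = 32.5.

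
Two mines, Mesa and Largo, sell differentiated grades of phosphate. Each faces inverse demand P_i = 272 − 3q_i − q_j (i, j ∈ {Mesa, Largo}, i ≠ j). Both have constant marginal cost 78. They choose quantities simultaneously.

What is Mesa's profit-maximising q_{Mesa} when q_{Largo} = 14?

Mine Mesa's profit: π = q_{Mesa}(272 − 3q_{Mesa} − q_{Largo}) − 78q_{Mesa}.
∂π/∂q_{Mesa} = 194 − 6q_{Mesa} − q_{Largo} = 0 ⇒ q_{Mesa} = 97/3 − (1/6)q_{Largo}.
At q_{Largo} = 14: q_{Mesa} = 97/3 − (1/6)·14 = 30.

30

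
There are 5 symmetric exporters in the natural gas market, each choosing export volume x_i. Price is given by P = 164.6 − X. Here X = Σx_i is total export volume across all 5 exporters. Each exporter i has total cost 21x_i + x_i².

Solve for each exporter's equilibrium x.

17.95

A representative exporter's profit is π_i = x_i(164.6 − X) − 21x_i − x_i², with X = x_i + Σ_{j≠i} x_j.
First-order condition: 143.6 − 4x_i − Σ_{j≠i} x_j = 0.
Imposing symmetry (x_j = x for all j) turns Σ_{j≠i} x_j into 4x, so 143.6 = 8x and x = 17.95.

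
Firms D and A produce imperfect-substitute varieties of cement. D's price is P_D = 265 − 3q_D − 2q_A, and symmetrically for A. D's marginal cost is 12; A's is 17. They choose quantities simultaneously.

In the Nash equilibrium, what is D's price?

Firm D's profit: π = q_D(265 − 3q_D − 2q_A) − 12q_D.
∂π/∂q_D = 253 − 6q_D − 2q_A = 0 ⇒ q_D = 253/6 − (1/3)q_A.
Similarly q_A = 124/3 − (1/3)q_D.
Solving the two reaction functions simultaneously: (1 − (−1/3)(−1/3))q_D = 253/6 − (1/3)·(124/3), so (8/9)q_D = 511/18 and q_D = 31.9375.
Then q_A = 124/3 − (1/3)·31.9375 = 30.6875.
P_D = 265 − 3·31.9375 − 2·30.6875 = 107.8125.

107.8125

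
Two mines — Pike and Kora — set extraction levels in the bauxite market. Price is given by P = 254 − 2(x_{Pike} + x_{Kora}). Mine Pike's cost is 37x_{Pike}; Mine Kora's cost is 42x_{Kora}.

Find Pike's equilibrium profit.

Mine Pike's profit: π = x_{Pike}(254 − 2(x_{Pike} + x_{Kora})) − 37x_{Pike}.
∂π/∂x_{Pike} = 217 − 4x_{Pike} − 2x_{Kora} = 0, so x_{Pike} = 54.25 − 0.5x_{Kora}.
By the same steps for Kora: x_{Kora} = 53 − 0.5x_{Pike}.
Substituting the second reaction function into the first: x_{Pike} = 54.25 − 0.5(53 − 0.5x_{Pike}), which gives 0.75x_{Pike} = 27.75 ⇒ x_{Pike} = 37.
Then x_{Kora} = 53 − 0.5·37 = 34.5.
Price P = 254 − 2·71.5 = 111.
Pike's profit: (111 − 37)·37 = 2738.

2738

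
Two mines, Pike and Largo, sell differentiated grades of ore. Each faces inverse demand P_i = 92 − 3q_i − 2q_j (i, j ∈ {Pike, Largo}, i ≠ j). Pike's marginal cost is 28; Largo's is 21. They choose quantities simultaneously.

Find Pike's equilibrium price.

50.6875

Mine Pike's profit: π = q_{Pike}(92 − 3q_{Pike} − 2q_{Largo}) − 28q_{Pike}.
∂π/∂q_{Pike} = 64 − 6q_{Pike} − 2q_{Largo} = 0 ⇒ q_{Pike} = 32/3 − (1/3)q_{Largo}.
Similarly q_{Largo} = 71/6 − (1/3)q_{Pike}.
Solving the two reaction functions simultaneously: (1 − (−1/3)(−1/3))q_{Pike} = 32/3 − (1/3)·(71/6), so (8/9)q_{Pike} = 121/18 and q_{Pike} = 7.5625.
Then q_{Largo} = 71/6 − (1/3)·7.5625 = 9.3125.
P_{Pike} = 92 − 3·7.5625 − 2·9.3125 = 50.6875.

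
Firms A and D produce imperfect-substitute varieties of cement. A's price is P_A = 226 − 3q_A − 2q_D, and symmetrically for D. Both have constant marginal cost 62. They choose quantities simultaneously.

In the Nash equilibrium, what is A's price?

Firm A's profit: π = q_A(226 − 3q_A − 2q_D) − 62q_A.
∂π/∂q_A = 164 − 6q_A − 2q_D = 0 ⇒ q_A = 82/3 − (1/3)q_D.
By symmetry q_D = q_A; substituting into the reaction function, (4/3)q_A = 82/3 and q_A = 20.5.
P_A = 226 − 3·20.5 − 2·20.5 = 123.5.

123.5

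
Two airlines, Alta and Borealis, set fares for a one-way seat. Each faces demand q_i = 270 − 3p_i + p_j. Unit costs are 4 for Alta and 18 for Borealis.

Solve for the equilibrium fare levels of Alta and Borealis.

Alta's profit: π = (p_{Alta} − 4)(270 − 3p_{Alta} + p_{Borealis}).
∂π/∂p_{Alta} = 282 − 6p_{Alta} + p_{Borealis} = 0 ⇒ p_{Alta} = 47 + (1/6)p_{Borealis}.
Similarly p_{Borealis} = 54 + (1/6)p_{Alta}.
Substituting the second reaction function into the first: p_{Alta} = 47 + (1/6)(54 + (1/6)p_{Alta}), which gives (35/36)p_{Alta} = 56 ⇒ p_{Alta} = 57.6.
Then p_{Borealis} = 54 + (1/6)·57.6 = 63.6.

57.6, 63.6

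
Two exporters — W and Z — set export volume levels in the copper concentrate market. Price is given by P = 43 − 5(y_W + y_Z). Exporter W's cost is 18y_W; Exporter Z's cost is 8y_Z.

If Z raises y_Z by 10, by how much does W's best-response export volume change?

Exporter W's profit: π = y_W(43 − 5(y_W + y_Z)) − 18y_W.
∂π/∂y_W = 25 − 10y_W − 5y_Z = 0, so y_W = 2.5 − 0.5y_Z.
The reaction-function slope is −0.5, so a 10-unit rise in y_Z moves y_W by −0.5 × 10 = −5. W's best response falls — the actions are strategic substitutes.

-5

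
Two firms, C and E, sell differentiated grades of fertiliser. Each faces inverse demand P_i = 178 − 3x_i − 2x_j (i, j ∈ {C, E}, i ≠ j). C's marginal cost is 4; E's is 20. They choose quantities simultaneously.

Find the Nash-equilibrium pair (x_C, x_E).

Firm C's profit: π = x_C(178 − 3x_C − 2x_E) − 4x_C.
∂π/∂x_C = 174 − 6x_C − 2x_E = 0 ⇒ x_C = 29 − (1/3)x_E.
Similarly x_E = 79/3 − (1/3)x_C.
Substituting the second reaction function into the first: x_C = 29 − (1/3)(79/3 − (1/3)x_C), which gives (8/9)x_C = 182/9 ⇒ x_C = 22.75.
Then x_E = 79/3 − (1/3)·22.75 = 18.75.

22.75, 18.75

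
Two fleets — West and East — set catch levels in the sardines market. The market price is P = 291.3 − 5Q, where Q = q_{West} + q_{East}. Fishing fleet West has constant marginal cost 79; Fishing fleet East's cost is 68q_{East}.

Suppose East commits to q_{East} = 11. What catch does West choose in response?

Fishing fleet West's profit: π = q_{West}(291.3 − 5(q_{West} + q_{East})) − 79q_{West}.
∂π/∂q_{West} = 212.3 − 10q_{West} − 5q_{East} = 0, so q_{West} = 21.23 − 0.5q_{East}.
At q_{East} = 11: q_{West} = 21.23 − 0.5·11 = 15.73.

15.73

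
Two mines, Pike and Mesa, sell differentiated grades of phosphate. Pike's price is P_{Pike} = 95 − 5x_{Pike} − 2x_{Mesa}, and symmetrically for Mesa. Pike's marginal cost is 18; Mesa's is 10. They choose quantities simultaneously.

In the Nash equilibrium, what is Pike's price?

49.25

Mine Pike's profit: π = x_{Pike}(95 − 5x_{Pike} − 2x_{Mesa}) − 18x_{Pike}.
∂π/∂x_{Pike} = 77 − 10x_{Pike} − 2x_{Mesa} = 0 ⇒ x_{Pike} = 7.7 − 0.2x_{Mesa}.
Similarly x_{Mesa} = 8.5 − 0.2x_{Pike}.
Plugging x_{Mesa} into Pike's best response: x_{Pike} = 7.7 − 0.2(8.5 − 0.2x_{Pike}) ⇒ 0.96x_{Pike} = 6, so x_{Pike} = 6.25.
Then x_{Mesa} = 8.5 − 0.2·6.25 = 7.25.
P_{Pike} = 95 − 5·6.25 − 2·7.25 = 49.25.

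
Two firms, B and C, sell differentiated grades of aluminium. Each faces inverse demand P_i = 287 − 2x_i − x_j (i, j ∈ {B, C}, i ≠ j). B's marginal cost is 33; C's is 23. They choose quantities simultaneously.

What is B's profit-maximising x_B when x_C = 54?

50

Firm B's profit: π = x_B(287 − 2x_B − x_C) − 33x_B.
∂π/∂x_B = 254 − 4x_B − x_C = 0 ⇒ x_B = 63.5 − 0.25x_C.
At x_C = 54: x_B = 63.5 − 0.25·54 = 50.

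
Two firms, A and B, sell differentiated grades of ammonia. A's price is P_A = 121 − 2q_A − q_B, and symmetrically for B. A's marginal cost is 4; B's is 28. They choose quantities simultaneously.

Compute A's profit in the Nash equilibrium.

1250

Firm A's profit: π = q_A(121 − 2q_A − q_B) − 4q_A.
∂π/∂q_A = 117 − 4q_A − q_B = 0 ⇒ q_A = 29.25 − 0.25q_B.
Similarly q_B = 23.25 − 0.25q_A.
Plugging q_B into A's best response: q_A = 29.25 − 0.25(23.25 − 0.25q_A) ⇒ 0.9375q_A = 23.4375, so q_A = 25.
Then q_B = 23.25 − 0.25·25 = 17.
P_A = 121 − 2·25 − 17 = 54.
Profit = (54 − 4)·25 = 1250.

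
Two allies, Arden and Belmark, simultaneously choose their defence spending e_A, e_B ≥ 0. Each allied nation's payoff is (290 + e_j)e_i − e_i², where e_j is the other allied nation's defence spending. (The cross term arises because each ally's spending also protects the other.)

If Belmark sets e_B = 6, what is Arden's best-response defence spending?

148

Arden's payoff is (290 + e_B)e_A − e_A².
∂π/∂e_A = 290 + e_B − 2e_A = 0, so e_A = 145 + 0.5e_B.
At e_B = 6: e_A = 145 + 0.5·6 = 148.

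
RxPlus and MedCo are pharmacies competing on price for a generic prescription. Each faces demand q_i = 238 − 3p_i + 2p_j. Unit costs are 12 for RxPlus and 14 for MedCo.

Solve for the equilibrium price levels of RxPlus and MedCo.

68.875, 69.625

RxPlus's profit: π = (p_{RxPlus} − 12)(238 − 3p_{RxPlus} + 2p_{MedCo}).
∂π/∂p_{RxPlus} = 274 − 6p_{RxPlus} + 2p_{MedCo} = 0 ⇒ p_{RxPlus} = 137/3 + (1/3)p_{MedCo}.
Similarly p_{MedCo} = 140/3 + (1/3)p_{RxPlus}.
Substituting the second reaction function into the first: p_{RxPlus} = 137/3 + (1/3)(140/3 + (1/3)p_{RxPlus}), which gives (8/9)p_{RxPlus} = 551/9 ⇒ p_{RxPlus} = 68.875.
Then p_{MedCo} = 140/3 + (1/3)·68.875 = 69.625.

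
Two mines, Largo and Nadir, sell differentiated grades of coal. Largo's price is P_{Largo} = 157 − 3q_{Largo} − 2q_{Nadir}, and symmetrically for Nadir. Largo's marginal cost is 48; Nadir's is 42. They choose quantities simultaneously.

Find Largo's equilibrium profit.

Mine Largo's profit: π = q_{Largo}(157 − 3q_{Largo} − 2q_{Nadir}) − 48q_{Largo}.
∂π/∂q_{Largo} = 109 − 6q_{Largo} − 2q_{Nadir} = 0 ⇒ q_{Largo} = 109/6 − (1/3)q_{Nadir}.
Similarly q_{Nadir} = 115/6 − (1/3)q_{Largo}.
Substituting the second reaction function into the first: q_{Largo} = 109/6 − (1/3)(115/6 − (1/3)q_{Largo}), which gives (8/9)q_{Largo} = 106/9 ⇒ q_{Largo} = 13.25.
Then q_{Nadir} = 115/6 − (1/3)·13.25 = 14.75.
P_{Largo} = 157 − 3·13.25 − 2·14.75 = 87.75.
Profit = (87.75 − 48)·13.25 = 526.6875.

526.6875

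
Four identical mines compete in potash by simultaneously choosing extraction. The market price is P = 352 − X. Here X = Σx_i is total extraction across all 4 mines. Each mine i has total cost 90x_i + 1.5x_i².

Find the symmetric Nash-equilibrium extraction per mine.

32.75

A representative mine's profit is π_i = x_i(352 − X) − 90x_i − 1.5x_i², with X = x_i + Σ_{j≠i} x_j.
First-order condition: 262 − 5x_i − Σ_{j≠i} x_j = 0.
With identical mines, set every x_j = x: then 262 − 5x − 3x = 0, i.e. x = 262/8 = 32.75.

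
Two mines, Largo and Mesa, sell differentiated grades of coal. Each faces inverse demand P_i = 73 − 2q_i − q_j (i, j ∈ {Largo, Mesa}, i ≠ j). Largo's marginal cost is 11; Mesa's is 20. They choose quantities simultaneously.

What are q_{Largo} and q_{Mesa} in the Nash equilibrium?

Mine Largo's profit: π = q_{Largo}(73 − 2q_{Largo} − q_{Mesa}) − 11q_{Largo}.
∂π/∂q_{Largo} = 62 − 4q_{Largo} − q_{Mesa} = 0 ⇒ q_{Largo} = 15.5 − 0.25q_{Mesa}.
Similarly q_{Mesa} = 13.25 − 0.25q_{Largo}.
Plugging q_{Mesa} into Largo's best response: q_{Largo} = 15.5 − 0.25(13.25 − 0.25q_{Largo}) ⇒ 0.9375q_{Largo} = 12.1875, so q_{Largo} = 13.
Then q_{Mesa} = 13.25 − 0.25·13 = 10.

13, 10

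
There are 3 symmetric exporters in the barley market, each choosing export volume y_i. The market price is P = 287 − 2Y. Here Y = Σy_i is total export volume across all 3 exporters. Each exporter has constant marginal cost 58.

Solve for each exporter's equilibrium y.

28.625

A representative exporter's profit is π_i = y_i(287 − 2Y) − 58y_i, with Y = y_i + Σ_{j≠i} y_j.
First-order condition: 229 − 4y_i − 2Σ_{j≠i} y_j = 0.
Imposing symmetry (y_j = y for all j) turns Σ_{j≠i} y_j into 2y, so 229 = 8y and y = 28.625.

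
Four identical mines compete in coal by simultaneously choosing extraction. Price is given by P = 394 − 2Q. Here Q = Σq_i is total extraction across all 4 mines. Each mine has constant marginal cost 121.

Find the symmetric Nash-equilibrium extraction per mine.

27.3

A representative mine's profit is π_i = q_i(394 − 2Q) − 121q_i, with Q = q_i + Σ_{j≠i} q_j.
First-order condition: 273 − 4q_i − 2Σ_{j≠i} q_j = 0.
Imposing symmetry (q_j = q for all j) turns Σ_{j≠i} q_j into 3q, so 273 = 10q and q = 27.3.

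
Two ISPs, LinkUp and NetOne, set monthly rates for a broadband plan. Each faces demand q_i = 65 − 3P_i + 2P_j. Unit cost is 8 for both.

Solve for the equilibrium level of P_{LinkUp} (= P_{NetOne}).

22.25

LinkUp's profit: π = (P_{LinkUp} − 8)(65 − 3P_{LinkUp} + 2P_{NetOne}).
∂π/∂P_{LinkUp} = 89 − 6P_{LinkUp} + 2P_{NetOne} = 0 ⇒ P_{LinkUp} = 89/6 + (1/3)P_{NetOne}.
Setting P_{LinkUp} = P_{NetOne} in the reaction function: P_{LinkUp} = 89/6 + (1/3)P_{LinkUp}, so P_{LinkUp} = (89/6) / (2/3) = 22.25.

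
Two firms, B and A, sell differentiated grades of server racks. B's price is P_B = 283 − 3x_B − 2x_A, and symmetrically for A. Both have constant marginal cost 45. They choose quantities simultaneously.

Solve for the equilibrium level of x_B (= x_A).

Firm B's profit: π = x_B(283 − 3x_B − 2x_A) − 45x_B.
∂π/∂x_B = 238 − 6x_B − 2x_A = 0 ⇒ x_B = 119/3 − (1/3)x_A.
Setting x_B = x_A in the reaction function: x_B = 119/3 − (1/3)x_B, so x_B = (119/3) / (4/3) = 29.75.

29.75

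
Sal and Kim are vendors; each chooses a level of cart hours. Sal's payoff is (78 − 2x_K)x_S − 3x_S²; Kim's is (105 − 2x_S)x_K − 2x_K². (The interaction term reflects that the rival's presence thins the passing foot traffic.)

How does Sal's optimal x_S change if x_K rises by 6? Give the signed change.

-2

Expanding Sal's payoff: 78x_S − 2x_Kx_S − 3x_S².
∂π/∂x_S = 78 − 2x_K − 6x_S = 0, so x_S = 13 − (1/3)x_K.
The reaction-function slope is −1/3, so a 6-unit rise in x_K moves x_S by −1/3 × 6 = −2. Sal's best response falls — the actions are strategic substitutes.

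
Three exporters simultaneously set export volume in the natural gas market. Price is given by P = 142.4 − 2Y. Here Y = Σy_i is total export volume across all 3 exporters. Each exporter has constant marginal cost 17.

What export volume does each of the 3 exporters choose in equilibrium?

A representative exporter's profit is π_i = y_i(142.4 − 2Y) − 17y_i, with Y = y_i + Σ_{j≠i} y_j.
First-order condition: 125.4 − 4y_i − 2Σ_{j≠i} y_j = 0.
With identical exporters, set every y_j = y: then 125.4 − 4y − 4y = 0, i.e. y = 125.4/8 = 15.675.

15.675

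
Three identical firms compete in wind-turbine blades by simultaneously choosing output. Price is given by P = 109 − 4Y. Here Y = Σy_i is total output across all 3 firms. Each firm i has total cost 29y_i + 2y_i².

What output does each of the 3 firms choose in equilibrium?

4

A representative firm's profit is π_i = y_i(109 − 4Y) − 29y_i − 2y_i², with Y = y_i + Σ_{j≠i} y_j.
First-order condition: 80 − 12y_i − 4Σ_{j≠i} y_j = 0.
Imposing symmetry (y_j = y for all j) turns Σ_{j≠i} y_j into 2y, so 80 = 20y and y = 4.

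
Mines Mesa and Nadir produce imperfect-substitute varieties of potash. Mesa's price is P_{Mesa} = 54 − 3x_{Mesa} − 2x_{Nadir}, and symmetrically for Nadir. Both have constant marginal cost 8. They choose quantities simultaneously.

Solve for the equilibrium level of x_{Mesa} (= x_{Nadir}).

5.75

Mine Mesa's profit: π = x_{Mesa}(54 − 3x_{Mesa} − 2x_{Nadir}) − 8x_{Mesa}.
∂π/∂x_{Mesa} = 46 − 6x_{Mesa} − 2x_{Nadir} = 0 ⇒ x_{Mesa} = 23/3 − (1/3)x_{Nadir}.
By symmetry x_{Nadir} = x_{Mesa}; substituting into the reaction function, (4/3)x_{Mesa} = 23/3 and x_{Mesa} = 5.75.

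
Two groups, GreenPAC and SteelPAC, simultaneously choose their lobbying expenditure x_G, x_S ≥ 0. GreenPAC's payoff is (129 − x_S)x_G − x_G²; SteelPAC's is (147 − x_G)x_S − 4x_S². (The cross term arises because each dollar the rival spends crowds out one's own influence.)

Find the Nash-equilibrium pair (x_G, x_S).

59, 11

Expanding GreenPAC's payoff: 129x_G − x_Sx_G − x_G².
∂π/∂x_G = 129 − x_S − 2x_G = 0, so x_G = 64.5 − 0.5x_S.
Likewise for SteelPAC: x_S = 18.375 − 0.125x_G.
Plugging x_S into GreenPAC's best response: x_G = 64.5 − 0.5(18.375 − 0.125x_G) ⇒ 0.9375x_G = 55.3125, so x_G = 59.
Then x_S = 18.375 − 0.125·59 = 11.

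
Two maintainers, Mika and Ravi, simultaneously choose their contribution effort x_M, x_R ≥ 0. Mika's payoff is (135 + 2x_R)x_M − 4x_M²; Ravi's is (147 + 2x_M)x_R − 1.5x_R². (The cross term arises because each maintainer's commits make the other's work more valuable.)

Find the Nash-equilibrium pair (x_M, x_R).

Expanding Mika's payoff: 135x_M + 2x_Rx_M − 4x_M².
∂π/∂x_M = 135 + 2x_R − 8x_M = 0, so x_M = 16.875 + 0.25x_R.
Likewise for Ravi: x_R = 49 + (2/3)x_M.
Solving the two reaction functions simultaneously: (1 − (0.25)(2/3))x_M = 16.875 + 0.25·49, so (5/6)x_M = 29.125 and x_M = 34.95.
Then x_R = 49 + (2/3)·34.95 = 72.3.

34.95, 72.3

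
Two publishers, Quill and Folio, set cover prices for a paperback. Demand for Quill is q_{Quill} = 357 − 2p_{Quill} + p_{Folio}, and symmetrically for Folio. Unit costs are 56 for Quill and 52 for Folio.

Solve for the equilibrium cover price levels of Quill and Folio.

155.8, 154.2

Quill's profit: π = (p_{Quill} − 56)(357 − 2p_{Quill} + p_{Folio}).
∂π/∂p_{Quill} = 469 − 4p_{Quill} + p_{Folio} = 0 ⇒ p_{Quill} = 117.25 + 0.25p_{Folio}.
Similarly p_{Folio} = 115.25 + 0.25p_{Quill}.
Solving the two reaction functions simultaneously: (1 − (0.25)(0.25))p_{Quill} = 117.25 + 0.25·115.25, so 0.9375p_{Quill} = 146.0625 and p_{Quill} = 155.8.
Then p_{Folio} = 115.25 + 0.25·155.8 = 154.2.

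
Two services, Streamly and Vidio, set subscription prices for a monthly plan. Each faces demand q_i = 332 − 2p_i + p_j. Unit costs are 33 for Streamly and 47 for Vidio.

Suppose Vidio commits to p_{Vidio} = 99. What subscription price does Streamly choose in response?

Streamly's profit: π = (p_{Streamly} − 33)(332 − 2p_{Streamly} + p_{Vidio}).
∂π/∂p_{Streamly} = 398 − 4p_{Streamly} + p_{Vidio} = 0 ⇒ p_{Streamly} = 99.5 + 0.25p_{Vidio}.
At p_{Vidio} = 99: p_{Streamly} = 99.5 + 0.25·99 = 124.25.

124.25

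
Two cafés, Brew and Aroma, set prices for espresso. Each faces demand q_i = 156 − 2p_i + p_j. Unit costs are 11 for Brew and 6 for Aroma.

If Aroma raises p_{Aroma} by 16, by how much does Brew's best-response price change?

4

Brew's profit: π = (p_{Brew} − 11)(156 − 2p_{Brew} + p_{Aroma}).
∂π/∂p_{Brew} = 178 − 4p_{Brew} + p_{Aroma} = 0 ⇒ p_{Brew} = 44.5 + 0.25p_{Aroma}.
The reaction-function slope is 0.25, so a 16-unit rise in p_{Aroma} moves p_{Brew} by 0.25 × 16 = 4. Brew's best response rises — the actions are strategic complements.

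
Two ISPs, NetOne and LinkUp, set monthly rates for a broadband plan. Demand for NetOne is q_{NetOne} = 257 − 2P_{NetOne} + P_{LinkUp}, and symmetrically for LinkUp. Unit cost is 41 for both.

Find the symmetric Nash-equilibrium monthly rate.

NetOne's profit: π = (P_{NetOne} − 41)(257 − 2P_{NetOne} + P_{LinkUp}).
∂π/∂P_{NetOne} = 339 − 4P_{NetOne} + P_{LinkUp} = 0 ⇒ P_{NetOne} = 84.75 + 0.25P_{LinkUp}.
The game is symmetric, so in equilibrium P_{LinkUp} = P_{NetOne}: the reaction function gives 0.75P_{NetOne} = 84.75, hence P_{NetOne} = 113.

113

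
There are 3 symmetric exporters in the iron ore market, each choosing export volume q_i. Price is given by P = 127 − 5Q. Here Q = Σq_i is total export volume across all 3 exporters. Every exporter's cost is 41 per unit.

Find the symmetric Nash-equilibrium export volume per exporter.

4.3

A representative exporter's profit is π_i = q_i(127 − 5Q) − 41q_i, with Q = q_i + Σ_{j≠i} q_j.
First-order condition: 86 − 10q_i − 5Σ_{j≠i} q_j = 0.
In a symmetric equilibrium every exporter chooses the same q, so Σ_{j≠i} q_j = 2q. The condition becomes 86 − 20q = 0, giving q = 86/20 = 4.3.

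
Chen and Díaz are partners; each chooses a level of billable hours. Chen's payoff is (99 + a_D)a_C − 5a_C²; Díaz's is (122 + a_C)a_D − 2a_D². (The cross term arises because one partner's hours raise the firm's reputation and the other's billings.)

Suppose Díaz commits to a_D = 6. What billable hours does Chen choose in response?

Expanding Chen's payoff: 99a_C + a_Da_C − 5a_C².
∂π/∂a_C = 99 + a_D − 10a_C = 0, so a_C = 9.9 + 0.1a_D.
At a_D = 6: a_C = 9.9 + 0.1·6 = 10.5.

10.5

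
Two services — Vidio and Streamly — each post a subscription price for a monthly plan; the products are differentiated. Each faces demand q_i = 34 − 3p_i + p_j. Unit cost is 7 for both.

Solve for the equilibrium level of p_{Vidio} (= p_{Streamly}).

Vidio's profit: π = (p_{Vidio} − 7)(34 − 3p_{Vidio} + p_{Streamly}).
∂π/∂p_{Vidio} = 55 − 6p_{Vidio} + p_{Streamly} = 0 ⇒ p_{Vidio} = 55/6 + (1/6)p_{Streamly}.
By symmetry p_{Streamly} = p_{Vidio}; substituting into the reaction function, (5/6)p_{Vidio} = 55/6 and p_{Vidio} = 11.

11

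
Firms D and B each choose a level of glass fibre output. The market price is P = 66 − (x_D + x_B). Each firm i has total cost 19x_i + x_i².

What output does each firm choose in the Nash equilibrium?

9.4

Firm D's profit: π = x_D(66 − (x_D + x_B)) − 19x_D − x_D².
∂π/∂x_D = 47 − 4x_D − x_B = 0, so x_D = 11.75 − 0.25x_B.
The game is symmetric, so in equilibrium x_B = x_D: the reaction function gives 1.25x_D = 11.75, hence x_D = 9.4.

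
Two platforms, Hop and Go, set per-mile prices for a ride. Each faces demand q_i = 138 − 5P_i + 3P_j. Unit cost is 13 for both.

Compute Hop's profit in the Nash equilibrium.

Hop's profit: π = (P_{Hop} − 13)(138 − 5P_{Hop} + 3P_{Go}).
∂π/∂P_{Hop} = 203 − 10P_{Hop} + 3P_{Go} = 0 ⇒ P_{Hop} = 20.3 + 0.3P_{Go}.
By symmetry P_{Go} = P_{Hop}; substituting into the reaction function, 0.7P_{Hop} = 20.3 and P_{Hop} = 29.
q_{Hop} = 138 − 5·29 + 3·29 = 80.
Profit = (29 − 13)·80 = 1280.

1280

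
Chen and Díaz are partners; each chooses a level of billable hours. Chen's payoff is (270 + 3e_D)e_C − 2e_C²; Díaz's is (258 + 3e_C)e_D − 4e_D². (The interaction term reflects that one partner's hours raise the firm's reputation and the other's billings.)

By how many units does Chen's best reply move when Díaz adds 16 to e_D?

Expanding Chen's payoff: 270e_C + 3e_De_C − 2e_C².
∂π/∂e_C = 270 + 3e_D − 4e_C = 0, so e_C = 67.5 + 0.75e_D.
The reaction-function slope is 0.75, so a 16-unit rise in e_D moves e_C by 0.75 × 16 = 12. Chen's best response rises — the actions are strategic complements.

12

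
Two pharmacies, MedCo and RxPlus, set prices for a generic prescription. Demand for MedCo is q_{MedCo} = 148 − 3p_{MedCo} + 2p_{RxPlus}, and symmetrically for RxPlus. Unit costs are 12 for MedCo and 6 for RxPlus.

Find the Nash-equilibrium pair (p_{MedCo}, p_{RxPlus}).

44.875, 42.625

MedCo's profit: π = (p_{MedCo} − 12)(148 − 3p_{MedCo} + 2p_{RxPlus}).
∂π/∂p_{MedCo} = 184 − 6p_{MedCo} + 2p_{RxPlus} = 0 ⇒ p_{MedCo} = 92/3 + (1/3)p_{RxPlus}.
Similarly p_{RxPlus} = 83/3 + (1/3)p_{MedCo}.
Substituting the second reaction function into the first: p_{MedCo} = 92/3 + (1/3)(83/3 + (1/3)p_{MedCo}), which gives (8/9)p_{MedCo} = 359/9 ⇒ p_{MedCo} = 44.875.
Then p_{RxPlus} = 83/3 + (1/3)·44.875 = 42.625.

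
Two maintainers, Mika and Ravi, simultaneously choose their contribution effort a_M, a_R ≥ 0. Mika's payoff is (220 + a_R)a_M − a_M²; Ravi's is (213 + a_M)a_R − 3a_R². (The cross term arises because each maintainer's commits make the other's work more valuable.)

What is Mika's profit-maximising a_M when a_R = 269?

244.5

Expanding Mika's payoff: 220a_M + a_Ra_M − a_M².
∂π/∂a_M = 220 + a_R − 2a_M = 0, so a_M = 110 + 0.5a_R.
At a_R = 269: a_M = 110 + 0.5·269 = 244.5.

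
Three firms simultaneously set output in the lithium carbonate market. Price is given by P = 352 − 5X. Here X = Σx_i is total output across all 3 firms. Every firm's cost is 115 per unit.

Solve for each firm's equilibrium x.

11.85

A representative firm's profit is π_i = x_i(352 − 5X) − 115x_i, with X = x_i + Σ_{j≠i} x_j.
First-order condition: 237 − 10x_i − 5Σ_{j≠i} x_j = 0.
In a symmetric equilibrium every firm chooses the same x, so Σ_{j≠i} x_j = 2x. The condition becomes 237 − 20x = 0, giving x = 237/20 = 11.85.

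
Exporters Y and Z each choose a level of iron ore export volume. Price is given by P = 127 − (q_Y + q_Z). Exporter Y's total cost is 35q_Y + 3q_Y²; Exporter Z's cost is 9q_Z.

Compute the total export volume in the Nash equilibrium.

61.2

Exporter Y's profit: π = q_Y(127 − (q_Y + q_Z)) − 35q_Y − 3q_Y².
∂π/∂q_Y = 92 − 8q_Y − q_Z = 0, so q_Y = 11.5 − 0.125q_Z.
For Z: ∂π/∂q_Z = 118 − 2q_Z − q_Y = 0 ⇒ q_Z = 59 − 0.5q_Y.
Substituting the second reaction function into the first: q_Y = 11.5 − 0.125(59 − 0.5q_Y), which gives 0.9375q_Y = 4.125 ⇒ q_Y = 4.4.
Then q_Z = 59 − 0.5·4.4 = 56.8.
Total export volume: 4.4 + 56.8 = 61.2.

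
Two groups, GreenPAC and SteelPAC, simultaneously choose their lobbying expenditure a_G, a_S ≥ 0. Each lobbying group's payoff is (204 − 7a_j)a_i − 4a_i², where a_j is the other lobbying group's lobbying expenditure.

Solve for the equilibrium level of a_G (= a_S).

13.6

GreenPAC's payoff is (204 − 7a_S)a_G − 4a_G².
∂π/∂a_G = 204 − 7a_S − 8a_G = 0, so a_G = 25.5 − 0.875a_S.
The game is symmetric, so in equilibrium a_S = a_G: the reaction function gives 1.875a_G = 25.5, hence a_G = 13.6.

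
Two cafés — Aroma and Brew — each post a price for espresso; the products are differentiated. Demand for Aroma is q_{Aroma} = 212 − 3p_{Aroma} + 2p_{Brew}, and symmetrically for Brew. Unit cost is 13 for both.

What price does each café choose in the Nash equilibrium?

62.75

Aroma's profit: π = (p_{Aroma} − 13)(212 − 3p_{Aroma} + 2p_{Brew}).
∂π/∂p_{Aroma} = 251 − 6p_{Aroma} + 2p_{Brew} = 0 ⇒ p_{Aroma} = 251/6 + (1/3)p_{Brew}.
By symmetry p_{Brew} = p_{Aroma}; substituting into the reaction function, (2/3)p_{Aroma} = 251/6 and p_{Aroma} = 62.75.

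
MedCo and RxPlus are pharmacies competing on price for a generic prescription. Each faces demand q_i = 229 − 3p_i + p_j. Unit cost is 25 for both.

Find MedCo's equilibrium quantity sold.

107.4

MedCo's profit: π = (p_{MedCo} − 25)(229 − 3p_{MedCo} + p_{RxPlus}).
∂π/∂p_{MedCo} = 304 − 6p_{MedCo} + p_{RxPlus} = 0 ⇒ p_{MedCo} = 152/3 + (1/6)p_{RxPlus}.
Setting p_{MedCo} = p_{RxPlus} in the reaction function: p_{MedCo} = 152/3 + (1/6)p_{MedCo}, so p_{MedCo} = (152/3) / (5/6) = 60.8.
q_{MedCo} = 229 − 3·60.8 + 60.8 = 107.4.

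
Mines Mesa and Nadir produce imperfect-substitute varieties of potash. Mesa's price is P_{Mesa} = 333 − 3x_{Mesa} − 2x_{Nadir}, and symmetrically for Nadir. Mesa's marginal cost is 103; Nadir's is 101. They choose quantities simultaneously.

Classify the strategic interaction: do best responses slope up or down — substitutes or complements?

Mine Mesa's profit: π = x_{Mesa}(333 − 3x_{Mesa} − 2x_{Nadir}) − 103x_{Mesa}.
∂π/∂x_{Mesa} = 230 − 6x_{Mesa} − 2x_{Nadir} = 0 ⇒ x_{Mesa} = 115/3 − (1/3)x_{Nadir}.
The best-response slope dx_{Mesa}/dx_{Nadir} = −1/3 < 0: the reaction function is downward-sloping, so the choices are strategic substitutes.

strategic substitutes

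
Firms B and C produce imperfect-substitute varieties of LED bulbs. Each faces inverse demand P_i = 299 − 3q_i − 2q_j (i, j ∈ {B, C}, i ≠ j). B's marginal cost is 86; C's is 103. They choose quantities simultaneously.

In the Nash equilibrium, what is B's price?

169.0625

Firm B's profit: π = q_B(299 − 3q_B − 2q_C) − 86q_B.
∂π/∂q_B = 213 − 6q_B − 2q_C = 0 ⇒ q_B = 35.5 − (1/3)q_C.
Similarly q_C = 98/3 − (1/3)q_B.
Substituting the second reaction function into the first: q_B = 35.5 − (1/3)(98/3 − (1/3)q_B), which gives (8/9)q_B = 443/18 ⇒ q_B = 27.6875.
Then q_C = 98/3 − (1/3)·27.6875 = 23.4375.
P_B = 299 − 3·27.6875 − 2·23.4375 = 169.0625.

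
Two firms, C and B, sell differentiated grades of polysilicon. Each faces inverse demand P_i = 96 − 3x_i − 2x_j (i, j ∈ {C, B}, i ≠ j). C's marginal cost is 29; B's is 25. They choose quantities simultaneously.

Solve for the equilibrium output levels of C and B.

8.125, 9.125

Firm C's profit: π = x_C(96 − 3x_C − 2x_B) − 29x_C.
∂π/∂x_C = 67 − 6x_C − 2x_B = 0 ⇒ x_C = 67/6 − (1/3)x_B.
Similarly x_B = 71/6 − (1/3)x_C.
Solving the two reaction functions simultaneously: (1 − (−1/3)(−1/3))x_C = 67/6 − (1/3)·(71/6), so (8/9)x_C = 65/9 and x_C = 8.125.
Then x_B = 71/6 − (1/3)·8.125 = 9.125.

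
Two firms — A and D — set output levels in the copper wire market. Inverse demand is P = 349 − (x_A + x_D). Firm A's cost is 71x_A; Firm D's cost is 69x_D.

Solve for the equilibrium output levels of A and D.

Firm A's profit: π = x_A(349 − (x_A + x_D)) − 71x_A.
∂π/∂x_A = 278 − 2x_A − x_D = 0, so x_A = 139 − 0.5x_D.
By the same steps for D: x_D = 140 − 0.5x_A.
Solving the two reaction functions simultaneously: (1 − (−0.5)(−0.5))x_A = 139 − 0.5·140, so 0.75x_A = 69 and x_A = 92.
Then x_D = 140 − 0.5·92 = 94.

92, 94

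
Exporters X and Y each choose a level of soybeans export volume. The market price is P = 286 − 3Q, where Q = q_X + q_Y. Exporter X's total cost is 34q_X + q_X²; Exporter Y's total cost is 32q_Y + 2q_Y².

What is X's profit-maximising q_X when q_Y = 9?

28.125

Exporter X's profit: π = q_X(286 − 3(q_X + q_Y)) − 34q_X − q_X².
∂π/∂q_X = 252 − 8q_X − 3q_Y = 0, so q_X = 31.5 − 0.375q_Y.
At q_Y = 9: q_X = 31.5 − 0.375·9 = 28.125.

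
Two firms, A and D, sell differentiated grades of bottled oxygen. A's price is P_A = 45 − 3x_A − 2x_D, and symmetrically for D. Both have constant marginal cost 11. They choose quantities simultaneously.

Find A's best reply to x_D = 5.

Firm A's profit: π = x_A(45 − 3x_A − 2x_D) − 11x_A.
∂π/∂x_A = 34 − 6x_A − 2x_D = 0 ⇒ x_A = 17/3 − (1/3)x_D.
At x_D = 5: x_A = 17/3 − (1/3)·5 = 4.

4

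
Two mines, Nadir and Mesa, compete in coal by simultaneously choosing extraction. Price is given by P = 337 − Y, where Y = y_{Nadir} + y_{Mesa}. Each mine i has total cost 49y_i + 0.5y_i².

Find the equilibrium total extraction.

144

Mine Nadir's profit: π = y_{Nadir}(337 − (y_{Nadir} + y_{Mesa})) − 49y_{Nadir} − 0.5y_{Nadir}².
∂π/∂y_{Nadir} = 288 − 3y_{Nadir} − y_{Mesa} = 0, so y_{Nadir} = 96 − (1/3)y_{Mesa}.
Setting y_{Nadir} = y_{Mesa} in the reaction function: y_{Nadir} = 96 − (1/3)y_{Nadir}, so y_{Nadir} = 96 / (4/3) = 72.
Total extraction: 72 + 72 = 144.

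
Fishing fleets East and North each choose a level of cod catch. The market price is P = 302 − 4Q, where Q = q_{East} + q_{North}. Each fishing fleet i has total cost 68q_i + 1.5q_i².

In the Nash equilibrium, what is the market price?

Fishing fleet East's profit: π = q_{East}(302 − 4(q_{East} + q_{North})) − 68q_{East} − 1.5q_{East}².
∂π/∂q_{East} = 234 − 11q_{East} − 4q_{North} = 0, so q_{East} = 234/11 − (4/11)q_{North}.
Setting q_{East} = q_{North} in the reaction function: q_{East} = 234/11 − (4/11)q_{East}, so q_{East} = (234/11) / (15/11) = 15.6.
Equilibrium price: P = 302 − 4·31.2 = 177.2.

177.2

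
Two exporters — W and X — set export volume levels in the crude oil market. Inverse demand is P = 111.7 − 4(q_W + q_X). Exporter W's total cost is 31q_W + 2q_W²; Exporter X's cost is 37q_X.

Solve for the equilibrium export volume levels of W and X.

Exporter W's profit: π = q_W(111.7 − 4(q_W + q_X)) − 31q_W − 2q_W².
∂π/∂q_W = 80.7 − 12q_W − 4q_X = 0, so q_W = 6.725 − (1/3)q_X.
For X: ∂π/∂q_X = 74.7 − 8q_X − 4q_W = 0 ⇒ q_X = 9.3375 − 0.5q_W.
Substituting the second reaction function into the first: q_W = 6.725 − (1/3)(9.3375 − 0.5q_W), which gives (5/6)q_W = 3.6125 ⇒ q_W = 4.335.
Then q_X = 9.3375 − 0.5·4.335 = 7.17.

4.335, 7.17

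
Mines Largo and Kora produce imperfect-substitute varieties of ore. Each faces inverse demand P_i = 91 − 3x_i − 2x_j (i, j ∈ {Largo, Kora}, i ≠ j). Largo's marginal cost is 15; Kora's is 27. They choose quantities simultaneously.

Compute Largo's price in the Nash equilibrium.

45.75

Mine Largo's profit: π = x_{Largo}(91 − 3x_{Largo} − 2x_{Kora}) − 15x_{Largo}.
∂π/∂x_{Largo} = 76 − 6x_{Largo} − 2x_{Kora} = 0 ⇒ x_{Largo} = 38/3 − (1/3)x_{Kora}.
Similarly x_{Kora} = 32/3 − (1/3)x_{Largo}.
Substituting the second reaction function into the first: x_{Largo} = 38/3 − (1/3)(32/3 − (1/3)x_{Largo}), which gives (8/9)x_{Largo} = 82/9 ⇒ x_{Largo} = 10.25.
Then x_{Kora} = 32/3 − (1/3)·10.25 = 7.25.
P_{Largo} = 91 − 3·10.25 − 2·7.25 = 45.75.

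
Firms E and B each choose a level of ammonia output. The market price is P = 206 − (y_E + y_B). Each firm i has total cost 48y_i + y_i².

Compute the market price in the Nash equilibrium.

Firm E's profit: π = y_E(206 − (y_E + y_B)) − 48y_E − y_E².
∂π/∂y_E = 158 − 4y_E − y_B = 0, so y_E = 39.5 − 0.25y_B.
Setting y_E = y_B in the reaction function: y_E = 39.5 − 0.25y_E, so y_E = 39.5 / 1.25 = 31.6.
Equilibrium price: P = 206 − 63.2 = 142.8.

142.8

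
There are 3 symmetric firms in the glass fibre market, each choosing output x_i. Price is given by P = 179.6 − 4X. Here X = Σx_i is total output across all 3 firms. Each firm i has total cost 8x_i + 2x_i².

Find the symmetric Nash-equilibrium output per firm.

A representative firm's profit is π_i = x_i(179.6 − 4X) − 8x_i − 2x_i², with X = x_i + Σ_{j≠i} x_j.
First-order condition: 171.6 − 12x_i − 4Σ_{j≠i} x_j = 0.
Imposing symmetry (x_j = x for all j) turns Σ_{j≠i} x_j into 2x, so 171.6 = 20x and x = 8.58.

8.58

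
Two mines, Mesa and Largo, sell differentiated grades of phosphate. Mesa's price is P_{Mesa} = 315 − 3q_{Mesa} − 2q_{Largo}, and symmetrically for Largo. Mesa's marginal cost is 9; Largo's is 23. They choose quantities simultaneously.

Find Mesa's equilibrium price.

Mine Mesa's profit: π = q_{Mesa}(315 − 3q_{Mesa} − 2q_{Largo}) − 9q_{Mesa}.
∂π/∂q_{Mesa} = 306 − 6q_{Mesa} − 2q_{Largo} = 0 ⇒ q_{Mesa} = 51 − (1/3)q_{Largo}.
Similarly q_{Largo} = 146/3 − (1/3)q_{Mesa}.
Solving the two reaction functions simultaneously: (1 − (−1/3)(−1/3))q_{Mesa} = 51 − (1/3)·(146/3), so (8/9)q_{Mesa} = 313/9 and q_{Mesa} = 39.125.
Then q_{Largo} = 146/3 − (1/3)·39.125 = 35.625.
P_{Mesa} = 315 − 3·39.125 − 2·35.625 = 126.375.

126.375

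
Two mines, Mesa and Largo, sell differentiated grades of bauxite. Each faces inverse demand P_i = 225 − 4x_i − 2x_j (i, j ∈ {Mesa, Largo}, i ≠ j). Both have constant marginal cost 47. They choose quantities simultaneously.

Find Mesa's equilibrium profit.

Mine Mesa's profit: π = x_{Mesa}(225 − 4x_{Mesa} − 2x_{Largo}) − 47x_{Mesa}.
∂π/∂x_{Mesa} = 178 − 8x_{Mesa} − 2x_{Largo} = 0 ⇒ x_{Mesa} = 22.25 − 0.25x_{Largo}.
Setting x_{Mesa} = x_{Largo} in the reaction function: x_{Mesa} = 22.25 − 0.25x_{Mesa}, so x_{Mesa} = 22.25 / 1.25 = 17.8.
P_{Mesa} = 225 − 4·17.8 − 2·17.8 = 118.2.
Profit = (118.2 − 47)·17.8 = 1267.36.

1267.36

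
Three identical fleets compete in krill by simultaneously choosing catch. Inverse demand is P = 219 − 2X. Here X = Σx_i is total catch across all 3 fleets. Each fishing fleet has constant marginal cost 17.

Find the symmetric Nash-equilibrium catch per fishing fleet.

25.25

A representative fishing fleet's profit is π_i = x_i(219 − 2X) − 17x_i, with X = x_i + Σ_{j≠i} x_j.
First-order condition: 202 − 4x_i − 2Σ_{j≠i} x_j = 0.
With identical fishing fleets, set every x_j = x: then 202 − 4x − 4x = 0, i.e. x = 202/8 = 25.25.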